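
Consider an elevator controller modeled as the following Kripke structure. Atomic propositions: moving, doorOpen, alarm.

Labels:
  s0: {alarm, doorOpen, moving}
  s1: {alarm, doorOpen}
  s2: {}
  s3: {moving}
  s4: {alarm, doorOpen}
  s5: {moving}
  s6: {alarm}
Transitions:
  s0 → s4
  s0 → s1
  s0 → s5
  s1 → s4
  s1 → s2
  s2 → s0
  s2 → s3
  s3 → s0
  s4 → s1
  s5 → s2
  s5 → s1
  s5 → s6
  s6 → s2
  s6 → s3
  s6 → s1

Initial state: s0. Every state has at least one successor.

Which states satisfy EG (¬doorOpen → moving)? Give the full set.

{s0, s1, s3, s4, s5}

States satisfying ¬doorOpen → moving: {s0, s1, s3, s4, s5}.
States satisfying EG (¬doorOpen → moving): {s0, s1, s3, s4, s5}.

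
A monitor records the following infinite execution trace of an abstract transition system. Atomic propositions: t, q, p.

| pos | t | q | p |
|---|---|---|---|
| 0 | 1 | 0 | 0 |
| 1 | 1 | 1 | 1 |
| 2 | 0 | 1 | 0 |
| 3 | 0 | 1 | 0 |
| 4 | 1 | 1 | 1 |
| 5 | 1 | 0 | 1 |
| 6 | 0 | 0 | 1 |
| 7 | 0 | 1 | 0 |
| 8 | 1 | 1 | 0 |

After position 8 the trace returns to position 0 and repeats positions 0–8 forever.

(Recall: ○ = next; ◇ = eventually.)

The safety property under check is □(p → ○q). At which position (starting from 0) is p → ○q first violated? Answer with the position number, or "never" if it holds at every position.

4

Check p → ○q at each position in order: 0 ✓, 1 ✓, 2 ✓, 3 ✓.
At position 4 the labels are {p, q, t} and the next position 5 has {p, t}, so p → ○q is false there. This is the first violation.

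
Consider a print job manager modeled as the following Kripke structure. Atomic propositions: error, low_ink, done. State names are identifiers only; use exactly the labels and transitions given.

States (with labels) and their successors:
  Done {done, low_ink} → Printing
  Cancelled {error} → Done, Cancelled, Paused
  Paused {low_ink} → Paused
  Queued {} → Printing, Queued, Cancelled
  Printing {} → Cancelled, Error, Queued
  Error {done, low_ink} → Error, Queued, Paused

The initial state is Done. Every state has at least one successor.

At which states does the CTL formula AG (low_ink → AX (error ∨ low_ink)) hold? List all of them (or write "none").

{Paused}

States satisfying low_ink → AX (error ∨ low_ink): {Cancelled, Paused, Queued, Printing}.
States satisfying AG (low_ink → AX (error ∨ low_ink)): {Paused}.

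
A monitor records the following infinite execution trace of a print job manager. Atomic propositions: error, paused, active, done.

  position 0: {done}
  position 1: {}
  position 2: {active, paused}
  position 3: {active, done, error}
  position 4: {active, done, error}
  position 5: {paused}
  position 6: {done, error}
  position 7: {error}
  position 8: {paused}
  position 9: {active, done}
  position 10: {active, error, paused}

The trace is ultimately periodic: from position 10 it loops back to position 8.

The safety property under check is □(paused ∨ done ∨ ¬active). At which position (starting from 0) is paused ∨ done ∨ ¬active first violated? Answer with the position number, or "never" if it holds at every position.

never

paused ∨ done ∨ ¬active holds at every position 0..10, and those are all the positions the trace ever visits, so the invariant □(paused ∨ done ∨ ¬active) is never violated.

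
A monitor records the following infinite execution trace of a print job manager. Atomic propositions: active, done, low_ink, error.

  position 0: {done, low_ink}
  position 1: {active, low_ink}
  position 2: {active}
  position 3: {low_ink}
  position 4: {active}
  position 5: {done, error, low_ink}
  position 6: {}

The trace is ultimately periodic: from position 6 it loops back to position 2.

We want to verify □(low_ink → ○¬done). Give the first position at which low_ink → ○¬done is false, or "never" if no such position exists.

never

low_ink → ○¬done holds at every position 0..6, and those are all the positions the trace ever visits, so the invariant □(low_ink → ○¬done) is never violated.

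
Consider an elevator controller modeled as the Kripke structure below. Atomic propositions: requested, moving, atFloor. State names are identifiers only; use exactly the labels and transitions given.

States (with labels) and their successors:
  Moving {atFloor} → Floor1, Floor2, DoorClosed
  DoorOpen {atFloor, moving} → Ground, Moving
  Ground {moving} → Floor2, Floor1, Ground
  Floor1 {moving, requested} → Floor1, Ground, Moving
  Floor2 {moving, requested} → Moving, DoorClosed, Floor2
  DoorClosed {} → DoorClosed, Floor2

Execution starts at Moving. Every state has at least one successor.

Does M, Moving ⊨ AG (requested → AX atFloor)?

States satisfying requested → AX atFloor: {Moving, DoorOpen, Ground, DoorClosed}.
States satisfying AG (requested → AX atFloor): ∅.
Floor1 is reachable from Moving and violates requested → AX atFloor, so AG fails at Moving.
Moving ∉ Sat(AG (requested → AX atFloor)).

Does not hold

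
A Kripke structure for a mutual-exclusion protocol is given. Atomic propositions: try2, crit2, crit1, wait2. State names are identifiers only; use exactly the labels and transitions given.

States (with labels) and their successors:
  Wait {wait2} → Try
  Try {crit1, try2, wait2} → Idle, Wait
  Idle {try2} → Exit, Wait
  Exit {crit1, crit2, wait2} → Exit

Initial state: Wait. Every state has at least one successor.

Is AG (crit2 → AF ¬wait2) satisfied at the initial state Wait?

States satisfying crit2 → AF ¬wait2: {Wait, Try, Idle}.
States satisfying AG (crit2 → AF ¬wait2): ∅.
Exit is reachable from Wait and violates crit2 → AF ¬wait2, so AG fails at Wait.
Wait ∉ Sat(AG (crit2 → AF ¬wait2)).

No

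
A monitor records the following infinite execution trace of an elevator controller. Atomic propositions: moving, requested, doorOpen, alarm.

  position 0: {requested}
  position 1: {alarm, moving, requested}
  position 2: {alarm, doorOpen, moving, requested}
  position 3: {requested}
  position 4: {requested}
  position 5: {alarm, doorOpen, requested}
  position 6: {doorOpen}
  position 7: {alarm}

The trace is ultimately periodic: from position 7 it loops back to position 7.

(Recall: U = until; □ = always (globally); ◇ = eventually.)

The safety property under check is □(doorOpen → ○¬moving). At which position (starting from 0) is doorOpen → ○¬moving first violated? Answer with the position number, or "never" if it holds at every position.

never

doorOpen → ○¬moving holds at every position 0..7, and those are all the positions the trace ever visits, so the invariant □(doorOpen → ○¬moving) is never violated.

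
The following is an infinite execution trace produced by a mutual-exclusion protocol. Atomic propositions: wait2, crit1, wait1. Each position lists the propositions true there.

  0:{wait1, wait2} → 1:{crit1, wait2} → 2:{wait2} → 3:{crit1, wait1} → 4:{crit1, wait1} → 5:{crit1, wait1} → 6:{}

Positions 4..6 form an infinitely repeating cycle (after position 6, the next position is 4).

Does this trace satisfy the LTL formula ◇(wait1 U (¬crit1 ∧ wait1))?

wait1 U (¬crit1 ∧ wait1) holds at position 0, which is reachable from 0, so ◇(wait1 U (¬crit1 ∧ wait1)) holds.

Holds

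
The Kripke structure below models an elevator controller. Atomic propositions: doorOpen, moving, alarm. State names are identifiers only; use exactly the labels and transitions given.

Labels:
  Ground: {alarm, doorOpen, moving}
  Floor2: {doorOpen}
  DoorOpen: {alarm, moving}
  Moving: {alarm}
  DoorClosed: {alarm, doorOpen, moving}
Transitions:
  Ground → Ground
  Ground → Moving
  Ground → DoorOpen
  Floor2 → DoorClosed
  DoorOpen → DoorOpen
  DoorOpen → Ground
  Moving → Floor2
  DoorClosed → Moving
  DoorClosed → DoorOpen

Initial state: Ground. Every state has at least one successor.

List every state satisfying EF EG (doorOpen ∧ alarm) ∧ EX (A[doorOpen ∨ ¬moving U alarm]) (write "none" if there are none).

States satisfying EG (doorOpen ∧ alarm): {Ground}.
States satisfying EF EG (doorOpen ∧ alarm): {Ground, Floor2, DoorOpen, Moving, DoorClosed}.
States satisfying A[doorOpen ∨ ¬moving U alarm]: {Ground, Floor2, DoorOpen, Moving, DoorClosed}.
States satisfying EX (A[doorOpen ∨ ¬moving U alarm]): {Ground, Floor2, DoorOpen, Moving, DoorClosed}.
States satisfying EF EG (doorOpen ∧ alarm) ∧ EX (A[doorOpen ∨ ¬moving U alarm]): {Ground, Floor2, DoorOpen, Moving, DoorClosed}.

{Ground, Floor2, DoorOpen, Moving, DoorClosed}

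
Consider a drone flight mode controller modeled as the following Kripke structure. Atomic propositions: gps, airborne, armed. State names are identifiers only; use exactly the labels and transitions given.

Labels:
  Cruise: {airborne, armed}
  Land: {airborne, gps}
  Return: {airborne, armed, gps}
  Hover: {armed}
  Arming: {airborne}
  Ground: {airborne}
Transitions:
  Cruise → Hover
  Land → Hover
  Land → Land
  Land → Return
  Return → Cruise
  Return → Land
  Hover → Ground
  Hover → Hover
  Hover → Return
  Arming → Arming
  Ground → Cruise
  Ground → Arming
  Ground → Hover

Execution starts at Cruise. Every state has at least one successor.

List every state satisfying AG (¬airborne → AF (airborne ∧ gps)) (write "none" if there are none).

{Arming}

States satisfying ¬airborne → AF (airborne ∧ gps): {Cruise, Land, Return, Arming, Ground}.
States satisfying AG (¬airborne → AF (airborne ∧ gps)): {Arming}.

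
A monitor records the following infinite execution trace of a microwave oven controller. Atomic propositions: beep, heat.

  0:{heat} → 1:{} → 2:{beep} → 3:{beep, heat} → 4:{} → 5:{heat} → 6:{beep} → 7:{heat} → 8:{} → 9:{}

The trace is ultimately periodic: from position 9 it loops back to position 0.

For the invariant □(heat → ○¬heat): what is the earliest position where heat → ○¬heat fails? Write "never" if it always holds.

heat → ○¬heat holds at every position 0..9, and those are all the positions the trace ever visits, so the invariant □(heat → ○¬heat) is never violated.

never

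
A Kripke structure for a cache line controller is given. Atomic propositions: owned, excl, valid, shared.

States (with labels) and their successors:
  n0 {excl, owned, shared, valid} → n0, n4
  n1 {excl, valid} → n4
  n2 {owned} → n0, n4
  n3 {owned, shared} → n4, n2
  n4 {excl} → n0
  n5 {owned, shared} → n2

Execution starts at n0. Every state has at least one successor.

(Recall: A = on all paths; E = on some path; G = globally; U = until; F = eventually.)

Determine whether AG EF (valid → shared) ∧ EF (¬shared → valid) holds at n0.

States satisfying EF (valid → shared): {n0, n1, n2, n3, n4, n5}.
States satisfying AG EF (valid → shared): {n0, n1, n2, n3, n4, n5}.
States satisfying ¬shared → valid: {n0, n1, n3, n5}.
States satisfying EF (¬shared → valid): {n0, n1, n2, n3, n4, n5}.
States satisfying AG EF (valid → shared) ∧ EF (¬shared → valid): {n0, n1, n2, n3, n4, n5}.
n0 ∈ Sat(AG EF (valid → shared) ∧ EF (¬shared → valid)).

Holds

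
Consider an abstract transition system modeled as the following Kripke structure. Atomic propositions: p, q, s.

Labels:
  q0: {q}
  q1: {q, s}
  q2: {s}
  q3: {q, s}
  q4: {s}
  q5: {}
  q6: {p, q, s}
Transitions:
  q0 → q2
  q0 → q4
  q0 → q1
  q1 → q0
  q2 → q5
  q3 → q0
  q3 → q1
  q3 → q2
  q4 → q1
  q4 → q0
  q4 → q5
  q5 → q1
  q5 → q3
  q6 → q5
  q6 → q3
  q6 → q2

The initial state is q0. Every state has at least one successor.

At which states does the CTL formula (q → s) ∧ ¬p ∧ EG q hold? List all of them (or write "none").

States satisfying q → s: {q1, q2, q3, q4, q5, q6}.
States satisfying ¬p: {q0, q1, q2, q3, q4, q5}.
States satisfying (q → s) ∧ ¬p: {q1, q2, q3, q4, q5}.
States satisfying q: {q0, q1, q3, q6}.
States satisfying EG q: {q0, q1, q3, q6}.
States satisfying (q → s) ∧ ¬p ∧ EG q: {q1, q3}.

{q1, q3}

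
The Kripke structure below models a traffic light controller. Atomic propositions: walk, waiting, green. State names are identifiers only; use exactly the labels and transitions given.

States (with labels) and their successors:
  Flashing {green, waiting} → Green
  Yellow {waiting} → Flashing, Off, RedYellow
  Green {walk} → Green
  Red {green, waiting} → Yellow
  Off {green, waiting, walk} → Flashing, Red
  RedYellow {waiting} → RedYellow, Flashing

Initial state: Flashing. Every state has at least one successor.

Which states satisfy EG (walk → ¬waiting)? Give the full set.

{Flashing, Yellow, Green, Red, RedYellow}

States satisfying walk → ¬waiting: {Flashing, Yellow, Green, Red, RedYellow}.
States satisfying EG (walk → ¬waiting): {Flashing, Yellow, Green, Red, RedYellow}.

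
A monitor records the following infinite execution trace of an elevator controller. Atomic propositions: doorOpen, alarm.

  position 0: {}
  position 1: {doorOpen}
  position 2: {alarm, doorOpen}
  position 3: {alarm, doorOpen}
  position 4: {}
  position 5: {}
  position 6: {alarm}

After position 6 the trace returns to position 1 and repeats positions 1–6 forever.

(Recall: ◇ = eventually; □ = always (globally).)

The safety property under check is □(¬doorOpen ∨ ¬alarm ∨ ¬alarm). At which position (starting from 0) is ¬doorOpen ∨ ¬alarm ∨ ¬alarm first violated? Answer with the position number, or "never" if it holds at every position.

Check ¬doorOpen ∨ ¬alarm ∨ ¬alarm at each position in order: 0 ✓, 1 ✓.
At position 2 the labels are {alarm, doorOpen}, so ¬doorOpen ∨ ¬alarm ∨ ¬alarm is false there. This is the first violation.

2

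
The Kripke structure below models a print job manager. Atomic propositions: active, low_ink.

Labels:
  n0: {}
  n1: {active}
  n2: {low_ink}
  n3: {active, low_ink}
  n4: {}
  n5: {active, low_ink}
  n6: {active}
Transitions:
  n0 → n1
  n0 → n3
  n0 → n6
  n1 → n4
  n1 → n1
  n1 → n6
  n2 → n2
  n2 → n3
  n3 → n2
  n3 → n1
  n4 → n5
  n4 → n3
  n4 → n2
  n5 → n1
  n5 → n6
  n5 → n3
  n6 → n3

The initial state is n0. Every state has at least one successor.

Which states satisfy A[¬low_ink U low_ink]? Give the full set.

{n2, n3, n4, n5, n6}

States satisfying ¬low_ink: {n0, n1, n4, n6}.
States satisfying low_ink: {n2, n3, n5}.
States satisfying A[¬low_ink U low_ink]: {n2, n3, n4, n5, n6}.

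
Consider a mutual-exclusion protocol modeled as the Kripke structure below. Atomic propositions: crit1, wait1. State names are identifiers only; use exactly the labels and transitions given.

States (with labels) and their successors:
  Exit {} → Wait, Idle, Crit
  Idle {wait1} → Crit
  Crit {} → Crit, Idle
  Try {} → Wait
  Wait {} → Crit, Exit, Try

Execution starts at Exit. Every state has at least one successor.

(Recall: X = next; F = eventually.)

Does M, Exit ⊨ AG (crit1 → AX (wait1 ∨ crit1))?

Yes

States satisfying crit1 → AX (wait1 ∨ crit1): {Exit, Idle, Crit, Try, Wait}.
States satisfying AG (crit1 → AX (wait1 ∨ crit1)): {Exit, Idle, Crit, Try, Wait}.
Every state reachable from Exit satisfies crit1 → AX (wait1 ∨ crit1).
Exit ∈ Sat(AG (crit1 → AX (wait1 ∨ crit1))).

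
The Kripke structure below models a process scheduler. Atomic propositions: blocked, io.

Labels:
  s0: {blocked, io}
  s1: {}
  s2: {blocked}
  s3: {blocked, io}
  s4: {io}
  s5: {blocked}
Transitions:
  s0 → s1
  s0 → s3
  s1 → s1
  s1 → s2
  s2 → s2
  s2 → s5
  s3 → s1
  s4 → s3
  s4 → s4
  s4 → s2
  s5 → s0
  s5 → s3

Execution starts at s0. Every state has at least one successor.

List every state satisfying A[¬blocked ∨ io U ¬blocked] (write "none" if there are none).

{s0, s1, s3, s4}

States satisfying ¬blocked ∨ io: {s0, s1, s3, s4}.
States satisfying ¬blocked: {s1, s4}.
States satisfying A[¬blocked ∨ io U ¬blocked]: {s0, s1, s3, s4}.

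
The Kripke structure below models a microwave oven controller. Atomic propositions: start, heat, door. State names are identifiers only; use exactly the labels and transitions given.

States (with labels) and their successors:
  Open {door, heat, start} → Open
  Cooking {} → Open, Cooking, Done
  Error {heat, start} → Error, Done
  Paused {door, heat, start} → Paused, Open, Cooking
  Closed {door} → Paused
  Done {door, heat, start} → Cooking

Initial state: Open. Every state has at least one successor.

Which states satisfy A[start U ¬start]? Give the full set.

{Cooking, Closed, Done}

States satisfying start: {Open, Error, Paused, Done}.
States satisfying ¬start: {Cooking, Closed}.
States satisfying A[start U ¬start]: {Cooking, Closed, Done}.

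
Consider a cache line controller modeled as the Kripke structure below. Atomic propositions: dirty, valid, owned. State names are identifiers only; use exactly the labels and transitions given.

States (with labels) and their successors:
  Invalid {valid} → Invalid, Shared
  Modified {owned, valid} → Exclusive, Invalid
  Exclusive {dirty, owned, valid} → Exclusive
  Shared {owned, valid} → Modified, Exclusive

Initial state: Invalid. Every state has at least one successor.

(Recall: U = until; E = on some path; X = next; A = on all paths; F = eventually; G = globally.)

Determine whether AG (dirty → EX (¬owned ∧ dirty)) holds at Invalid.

States satisfying dirty → EX (¬owned ∧ dirty): {Invalid, Modified, Shared}.
States satisfying AG (dirty → EX (¬owned ∧ dirty)): ∅.
Exclusive is reachable from Invalid and violates dirty → EX (¬owned ∧ dirty), so AG fails at Invalid.
Invalid ∉ Sat(AG (dirty → EX (¬owned ∧ dirty))).

No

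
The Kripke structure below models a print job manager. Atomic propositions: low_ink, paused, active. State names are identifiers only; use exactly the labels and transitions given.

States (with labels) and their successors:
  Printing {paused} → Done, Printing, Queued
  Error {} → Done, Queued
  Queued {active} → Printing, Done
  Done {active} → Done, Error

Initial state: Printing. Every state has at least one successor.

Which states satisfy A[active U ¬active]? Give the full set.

States satisfying active: {Queued, Done}.
States satisfying ¬active: {Printing, Error}.
States satisfying A[active U ¬active]: {Printing, Error}.

{Printing, Error}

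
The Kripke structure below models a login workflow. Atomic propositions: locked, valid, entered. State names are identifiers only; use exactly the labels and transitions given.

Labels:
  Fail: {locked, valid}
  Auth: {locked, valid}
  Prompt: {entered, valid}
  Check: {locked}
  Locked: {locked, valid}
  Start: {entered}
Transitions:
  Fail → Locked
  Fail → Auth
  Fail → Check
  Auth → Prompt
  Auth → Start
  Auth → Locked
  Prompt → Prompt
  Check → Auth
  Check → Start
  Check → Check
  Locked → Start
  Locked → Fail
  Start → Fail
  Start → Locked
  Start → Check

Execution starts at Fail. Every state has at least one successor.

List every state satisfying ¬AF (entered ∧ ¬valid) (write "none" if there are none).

{Fail, Auth, Prompt, Check, Locked}

States satisfying entered ∧ ¬valid: {Start}.
States satisfying AF (entered ∧ ¬valid): {Start}.
States satisfying ¬AF (entered ∧ ¬valid): {Fail, Auth, Prompt, Check, Locked}.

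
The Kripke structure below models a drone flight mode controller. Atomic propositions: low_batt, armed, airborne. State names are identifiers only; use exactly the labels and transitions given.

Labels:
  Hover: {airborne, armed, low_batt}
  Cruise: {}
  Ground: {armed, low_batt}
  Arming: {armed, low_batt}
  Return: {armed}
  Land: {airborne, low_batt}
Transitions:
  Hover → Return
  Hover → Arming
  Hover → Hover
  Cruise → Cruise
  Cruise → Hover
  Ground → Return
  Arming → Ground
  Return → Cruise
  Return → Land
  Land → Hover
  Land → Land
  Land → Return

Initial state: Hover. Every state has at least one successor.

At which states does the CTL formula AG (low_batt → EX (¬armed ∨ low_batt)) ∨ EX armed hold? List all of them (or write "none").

{Hover, Cruise, Ground, Arming, Land}

States satisfying low_batt → EX (¬armed ∨ low_batt): {Hover, Cruise, Arming, Return, Land}.
States satisfying AG (low_batt → EX (¬armed ∨ low_batt)): ∅.
States satisfying armed: {Hover, Ground, Arming, Return}.
States satisfying EX armed: {Hover, Cruise, Ground, Arming, Land}.
States satisfying AG (low_batt → EX (¬armed ∨ low_batt)) ∨ EX armed: {Hover, Cruise, Ground, Arming, Land}.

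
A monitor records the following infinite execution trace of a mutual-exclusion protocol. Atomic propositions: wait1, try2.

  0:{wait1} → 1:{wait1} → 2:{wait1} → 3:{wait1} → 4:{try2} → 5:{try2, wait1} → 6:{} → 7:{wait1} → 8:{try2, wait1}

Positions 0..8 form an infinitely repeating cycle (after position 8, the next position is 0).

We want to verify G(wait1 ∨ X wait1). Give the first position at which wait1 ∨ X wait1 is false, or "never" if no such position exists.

wait1 ∨ X wait1 holds at every position 0..8, and those are all the positions the trace ever visits, so the invariant G(wait1 ∨ X wait1) is never violated.

never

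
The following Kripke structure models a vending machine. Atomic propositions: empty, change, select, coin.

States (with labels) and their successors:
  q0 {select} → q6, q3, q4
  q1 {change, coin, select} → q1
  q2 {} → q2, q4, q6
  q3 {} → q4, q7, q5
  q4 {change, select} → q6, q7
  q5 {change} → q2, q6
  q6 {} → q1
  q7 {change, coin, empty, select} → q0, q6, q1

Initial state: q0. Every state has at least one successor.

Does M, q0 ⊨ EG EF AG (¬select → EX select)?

States satisfying EF AG (¬select → EX select): {q0, q1, q2, q3, q4, q5, q6, q7}.
States satisfying EG EF AG (¬select → EX select): {q0, q1, q2, q3, q4, q5, q6, q7}.
q0 ∈ Sat(EG EF AG (¬select → EX select)).

Satisfied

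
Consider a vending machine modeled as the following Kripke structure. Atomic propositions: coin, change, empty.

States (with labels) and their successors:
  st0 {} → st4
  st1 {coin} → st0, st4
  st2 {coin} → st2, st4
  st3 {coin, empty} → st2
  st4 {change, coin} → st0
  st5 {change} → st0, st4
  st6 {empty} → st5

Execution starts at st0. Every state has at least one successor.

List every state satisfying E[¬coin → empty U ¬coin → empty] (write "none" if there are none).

{st1, st2, st3, st4, st6}

States satisfying ¬coin → empty: {st1, st2, st3, st4, st6}.
States satisfying E[¬coin → empty U ¬coin → empty]: {st1, st2, st3, st4, st6}.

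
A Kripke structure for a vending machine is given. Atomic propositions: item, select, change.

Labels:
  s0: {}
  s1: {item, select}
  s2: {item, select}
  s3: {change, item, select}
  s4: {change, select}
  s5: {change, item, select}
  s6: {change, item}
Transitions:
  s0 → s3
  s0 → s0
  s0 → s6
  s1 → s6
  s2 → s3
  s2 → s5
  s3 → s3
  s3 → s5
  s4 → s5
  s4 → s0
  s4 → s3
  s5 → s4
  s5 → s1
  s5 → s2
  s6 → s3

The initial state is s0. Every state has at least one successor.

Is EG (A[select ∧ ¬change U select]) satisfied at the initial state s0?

Violated

States satisfying A[select ∧ ¬change U select]: {s1, s2, s3, s4, s5}.
States satisfying EG (A[select ∧ ¬change U select]): {s2, s3, s4, s5}.
No suitable path/successor from s0 witnesses the formula.
s0 ∉ Sat(EG (A[select ∧ ¬change U select])).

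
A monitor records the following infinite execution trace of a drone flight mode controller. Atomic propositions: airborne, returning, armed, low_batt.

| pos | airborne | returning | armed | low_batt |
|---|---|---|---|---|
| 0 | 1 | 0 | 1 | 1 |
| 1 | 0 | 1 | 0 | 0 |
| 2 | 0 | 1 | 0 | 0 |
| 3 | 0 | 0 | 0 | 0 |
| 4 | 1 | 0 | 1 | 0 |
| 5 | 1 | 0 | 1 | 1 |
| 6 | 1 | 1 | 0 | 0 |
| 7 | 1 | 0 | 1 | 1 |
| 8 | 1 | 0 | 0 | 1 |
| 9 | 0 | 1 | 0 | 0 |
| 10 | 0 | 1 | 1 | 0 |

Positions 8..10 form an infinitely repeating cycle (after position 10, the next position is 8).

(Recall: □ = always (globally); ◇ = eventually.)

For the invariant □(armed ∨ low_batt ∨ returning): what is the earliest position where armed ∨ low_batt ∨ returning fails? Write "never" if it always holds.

Check armed ∨ low_batt ∨ returning at each position in order: 0 ✓, 1 ✓, 2 ✓.
At position 3 the labels are {}, so armed ∨ low_batt ∨ returning is false there. This is the first violation.

3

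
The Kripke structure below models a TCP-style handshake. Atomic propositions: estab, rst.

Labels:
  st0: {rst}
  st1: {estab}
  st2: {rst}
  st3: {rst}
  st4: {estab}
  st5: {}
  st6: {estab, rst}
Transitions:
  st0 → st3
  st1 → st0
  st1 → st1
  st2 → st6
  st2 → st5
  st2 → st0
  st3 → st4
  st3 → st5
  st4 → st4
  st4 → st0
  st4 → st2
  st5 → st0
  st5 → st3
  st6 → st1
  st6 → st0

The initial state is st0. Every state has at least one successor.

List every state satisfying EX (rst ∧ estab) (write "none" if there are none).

{st2}

States satisfying rst ∧ estab: {st6}.
States satisfying EX (rst ∧ estab): {st2}.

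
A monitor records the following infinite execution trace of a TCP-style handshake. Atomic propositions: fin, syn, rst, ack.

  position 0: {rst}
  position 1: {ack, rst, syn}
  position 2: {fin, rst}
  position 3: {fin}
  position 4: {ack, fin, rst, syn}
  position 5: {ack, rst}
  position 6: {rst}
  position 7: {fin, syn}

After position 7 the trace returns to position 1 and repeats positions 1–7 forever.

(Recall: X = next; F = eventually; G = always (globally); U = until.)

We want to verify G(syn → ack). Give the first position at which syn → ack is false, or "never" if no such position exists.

Check syn → ack at each position in order: 0 ✓, 1 ✓, 2 ✓, 3 ✓, 4 ✓, 5 ✓, 6 ✓.
At position 7 the labels are {fin, syn}, so syn → ack is false there. This is the first violation.

7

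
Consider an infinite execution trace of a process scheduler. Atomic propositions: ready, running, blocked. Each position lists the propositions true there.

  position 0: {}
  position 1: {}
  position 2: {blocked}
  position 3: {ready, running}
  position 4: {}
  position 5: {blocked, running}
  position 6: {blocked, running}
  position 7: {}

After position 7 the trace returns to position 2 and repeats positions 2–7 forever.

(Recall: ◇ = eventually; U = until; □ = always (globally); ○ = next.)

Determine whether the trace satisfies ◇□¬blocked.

Violated

□¬blocked is false at every position 0..7, so it never becomes true and ◇□¬blocked fails.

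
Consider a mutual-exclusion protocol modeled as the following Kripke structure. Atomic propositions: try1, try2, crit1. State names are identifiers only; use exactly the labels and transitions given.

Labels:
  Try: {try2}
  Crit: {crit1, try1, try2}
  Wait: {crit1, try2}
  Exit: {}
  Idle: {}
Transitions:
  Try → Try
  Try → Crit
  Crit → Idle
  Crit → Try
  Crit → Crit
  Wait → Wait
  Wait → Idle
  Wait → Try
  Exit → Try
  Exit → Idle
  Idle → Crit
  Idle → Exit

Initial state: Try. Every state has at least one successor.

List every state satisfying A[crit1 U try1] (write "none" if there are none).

States satisfying crit1: {Crit, Wait}.
States satisfying try1: {Crit}.
States satisfying A[crit1 U try1]: {Crit}.

{Crit}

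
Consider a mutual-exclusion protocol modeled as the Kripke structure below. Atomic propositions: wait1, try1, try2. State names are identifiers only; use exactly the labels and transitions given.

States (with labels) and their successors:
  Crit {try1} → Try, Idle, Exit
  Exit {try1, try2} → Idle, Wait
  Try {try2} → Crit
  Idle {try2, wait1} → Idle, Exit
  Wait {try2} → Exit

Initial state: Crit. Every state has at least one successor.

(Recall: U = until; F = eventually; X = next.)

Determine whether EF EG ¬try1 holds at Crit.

Yes

States satisfying EG ¬try1: {Idle}.
States satisfying EF EG ¬try1: {Crit, Exit, Try, Idle, Wait}.
Some path from Crit reaches a state where EG ¬try1 holds.
Crit ∈ Sat(EF EG ¬try1).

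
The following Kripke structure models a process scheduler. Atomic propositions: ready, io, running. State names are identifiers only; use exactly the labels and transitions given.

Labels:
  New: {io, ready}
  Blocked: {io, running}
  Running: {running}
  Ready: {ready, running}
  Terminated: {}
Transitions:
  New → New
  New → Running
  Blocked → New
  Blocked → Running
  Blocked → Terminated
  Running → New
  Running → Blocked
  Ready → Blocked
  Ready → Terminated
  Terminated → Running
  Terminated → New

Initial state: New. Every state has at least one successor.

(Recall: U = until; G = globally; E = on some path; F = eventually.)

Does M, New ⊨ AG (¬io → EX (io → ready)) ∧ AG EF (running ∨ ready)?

Yes

States satisfying ¬io → EX (io → ready): {New, Blocked, Running, Ready, Terminated}.
States satisfying AG (¬io → EX (io → ready)): {New, Blocked, Running, Ready, Terminated}.
States satisfying EF (running ∨ ready): {New, Blocked, Running, Ready, Terminated}.
States satisfying AG EF (running ∨ ready): {New, Blocked, Running, Ready, Terminated}.
States satisfying AG (¬io → EX (io → ready)) ∧ AG EF (running ∨ ready): {New, Blocked, Running, Ready, Terminated}.
New ∈ Sat(AG (¬io → EX (io → ready)) ∧ AG EF (running ∨ ready)).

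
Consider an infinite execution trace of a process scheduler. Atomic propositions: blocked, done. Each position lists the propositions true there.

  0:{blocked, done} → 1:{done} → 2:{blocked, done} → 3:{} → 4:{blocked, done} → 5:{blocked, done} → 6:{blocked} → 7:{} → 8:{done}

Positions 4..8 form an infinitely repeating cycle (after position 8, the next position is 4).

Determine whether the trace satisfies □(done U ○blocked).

done U ○blocked must hold at every position from 0 onward. It fails at position 6, so □(done U ○blocked) is false.

No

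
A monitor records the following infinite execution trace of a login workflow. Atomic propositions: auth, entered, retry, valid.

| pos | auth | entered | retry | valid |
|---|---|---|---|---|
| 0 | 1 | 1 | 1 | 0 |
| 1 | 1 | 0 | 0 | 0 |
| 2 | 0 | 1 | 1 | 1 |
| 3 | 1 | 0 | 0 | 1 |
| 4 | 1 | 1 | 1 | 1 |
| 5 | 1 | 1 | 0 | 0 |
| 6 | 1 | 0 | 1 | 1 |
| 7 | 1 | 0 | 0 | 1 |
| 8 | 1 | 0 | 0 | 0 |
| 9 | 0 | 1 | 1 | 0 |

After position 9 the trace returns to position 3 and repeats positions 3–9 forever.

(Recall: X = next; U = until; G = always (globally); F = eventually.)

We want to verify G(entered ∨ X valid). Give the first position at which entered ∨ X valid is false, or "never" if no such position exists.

Check entered ∨ X valid at each position in order: 0 ✓, 1 ✓, 2 ✓, 3 ✓, 4 ✓, 5 ✓, 6 ✓.
At position 7 the labels are {auth, valid} and the next position 8 has {auth}, so entered ∨ X valid is false there. This is the first violation.

7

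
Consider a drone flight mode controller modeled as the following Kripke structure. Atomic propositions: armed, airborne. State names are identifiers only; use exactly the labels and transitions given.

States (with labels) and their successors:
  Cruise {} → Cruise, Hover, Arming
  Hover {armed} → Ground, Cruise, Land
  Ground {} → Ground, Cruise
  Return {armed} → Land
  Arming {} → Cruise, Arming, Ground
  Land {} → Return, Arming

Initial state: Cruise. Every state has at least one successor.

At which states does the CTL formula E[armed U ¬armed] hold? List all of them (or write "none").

{Cruise, Hover, Ground, Return, Arming, Land}

States satisfying armed: {Hover, Return}.
States satisfying ¬armed: {Cruise, Ground, Arming, Land}.
States satisfying E[armed U ¬armed]: {Cruise, Hover, Ground, Return, Arming, Land}.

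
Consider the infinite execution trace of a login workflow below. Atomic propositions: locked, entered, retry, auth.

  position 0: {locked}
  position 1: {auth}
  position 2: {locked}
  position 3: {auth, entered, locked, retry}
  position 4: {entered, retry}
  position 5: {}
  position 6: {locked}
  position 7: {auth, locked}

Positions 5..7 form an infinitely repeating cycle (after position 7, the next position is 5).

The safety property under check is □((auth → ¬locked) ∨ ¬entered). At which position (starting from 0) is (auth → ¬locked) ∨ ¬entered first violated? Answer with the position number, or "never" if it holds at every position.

3

Check (auth → ¬locked) ∨ ¬entered at each position in order: 0 ✓, 1 ✓, 2 ✓.
At position 3 the labels are {auth, entered, locked, retry}, so (auth → ¬locked) ∨ ¬entered is false there. This is the first violation.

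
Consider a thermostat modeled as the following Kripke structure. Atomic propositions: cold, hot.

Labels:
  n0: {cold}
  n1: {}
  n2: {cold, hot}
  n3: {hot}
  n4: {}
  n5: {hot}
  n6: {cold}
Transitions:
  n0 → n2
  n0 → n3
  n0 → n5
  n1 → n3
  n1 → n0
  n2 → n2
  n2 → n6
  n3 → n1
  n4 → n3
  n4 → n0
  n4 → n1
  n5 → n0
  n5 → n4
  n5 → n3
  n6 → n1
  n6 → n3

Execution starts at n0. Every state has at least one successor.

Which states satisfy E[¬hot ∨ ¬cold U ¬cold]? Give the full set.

States satisfying ¬hot ∨ ¬cold: {n0, n1, n3, n4, n5, n6}.
States satisfying ¬cold: {n1, n3, n4, n5}.
States satisfying E[¬hot ∨ ¬cold U ¬cold]: {n0, n1, n3, n4, n5, n6}.

{n0, n1, n3, n4, n5, n6}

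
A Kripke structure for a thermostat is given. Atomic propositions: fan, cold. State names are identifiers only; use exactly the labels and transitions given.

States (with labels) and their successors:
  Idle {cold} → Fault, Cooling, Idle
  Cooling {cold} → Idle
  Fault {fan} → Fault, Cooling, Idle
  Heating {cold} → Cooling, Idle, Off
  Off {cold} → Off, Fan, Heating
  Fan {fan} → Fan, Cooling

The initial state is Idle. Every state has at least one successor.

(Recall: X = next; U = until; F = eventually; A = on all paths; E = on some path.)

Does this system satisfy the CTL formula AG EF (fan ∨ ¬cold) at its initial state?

States satisfying EF (fan ∨ ¬cold): {Idle, Cooling, Fault, Heating, Off, Fan}.
States satisfying AG EF (fan ∨ ¬cold): {Idle, Cooling, Fault, Heating, Off, Fan}.
Every state reachable from Idle satisfies EF (fan ∨ ¬cold).
Idle ∈ Sat(AG EF (fan ∨ ¬cold)).

Satisfied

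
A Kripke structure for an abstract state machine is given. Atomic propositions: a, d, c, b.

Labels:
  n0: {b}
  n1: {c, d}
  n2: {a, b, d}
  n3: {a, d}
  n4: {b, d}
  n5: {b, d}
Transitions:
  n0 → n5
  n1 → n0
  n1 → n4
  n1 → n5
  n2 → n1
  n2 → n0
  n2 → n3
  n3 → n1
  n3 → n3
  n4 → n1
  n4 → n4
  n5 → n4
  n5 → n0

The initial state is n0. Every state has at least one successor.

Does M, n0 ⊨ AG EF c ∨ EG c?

Satisfied

States satisfying EF c: {n0, n1, n2, n3, n4, n5}.
States satisfying AG EF c: {n0, n1, n2, n3, n4, n5}.
States satisfying c: {n1}.
States satisfying EG c: ∅.
States satisfying AG EF c ∨ EG c: {n0, n1, n2, n3, n4, n5}.
n0 ∈ Sat(AG EF c ∨ EG c).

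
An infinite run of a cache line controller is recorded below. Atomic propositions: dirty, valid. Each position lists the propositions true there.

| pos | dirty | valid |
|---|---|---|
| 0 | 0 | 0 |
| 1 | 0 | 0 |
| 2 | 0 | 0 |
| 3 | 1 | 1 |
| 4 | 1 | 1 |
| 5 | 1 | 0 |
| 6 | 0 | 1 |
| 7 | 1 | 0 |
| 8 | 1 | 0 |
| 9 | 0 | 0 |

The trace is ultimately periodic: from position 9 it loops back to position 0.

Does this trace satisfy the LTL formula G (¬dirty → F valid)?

Yes

¬dirty → F valid holds at every position 0..9, and those are all positions ever visited, so G (¬dirty → F valid) holds.
Positions where ¬dirty holds: 0, 1, 2, 6, 9.
Check F valid at each: 0→ok, 1→ok, 2→ok, 6→ok, 9→ok.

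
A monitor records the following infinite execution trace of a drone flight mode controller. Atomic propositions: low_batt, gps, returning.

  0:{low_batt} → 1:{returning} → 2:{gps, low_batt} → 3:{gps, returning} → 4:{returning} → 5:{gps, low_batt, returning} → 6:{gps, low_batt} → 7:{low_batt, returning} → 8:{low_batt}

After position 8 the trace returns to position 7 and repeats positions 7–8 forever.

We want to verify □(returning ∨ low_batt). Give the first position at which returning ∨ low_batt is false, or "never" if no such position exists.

returning ∨ low_batt holds at every position 0..8, and those are all the positions the trace ever visits, so the invariant □(returning ∨ low_batt) is never violated.

never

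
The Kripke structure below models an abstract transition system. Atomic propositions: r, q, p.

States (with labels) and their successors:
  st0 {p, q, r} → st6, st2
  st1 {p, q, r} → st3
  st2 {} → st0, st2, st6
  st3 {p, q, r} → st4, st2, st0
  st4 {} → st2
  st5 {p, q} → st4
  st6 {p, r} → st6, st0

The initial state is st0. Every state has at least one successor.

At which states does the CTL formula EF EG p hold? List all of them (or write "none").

{st0, st1, st2, st3, st4, st5, st6}

States satisfying EG p: {st0, st1, st3, st6}.
States satisfying EF EG p: {st0, st1, st2, st3, st4, st5, st6}.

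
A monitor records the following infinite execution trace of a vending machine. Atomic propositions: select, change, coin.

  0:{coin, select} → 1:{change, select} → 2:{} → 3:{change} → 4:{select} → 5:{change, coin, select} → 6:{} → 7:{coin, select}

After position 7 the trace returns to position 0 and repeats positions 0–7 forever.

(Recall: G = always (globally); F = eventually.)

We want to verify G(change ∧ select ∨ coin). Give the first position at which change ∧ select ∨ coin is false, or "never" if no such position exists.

Check change ∧ select ∨ coin at each position in order: 0 ✓, 1 ✓.
At position 2 the labels are {}, so change ∧ select ∨ coin is false there. This is the first violation.

2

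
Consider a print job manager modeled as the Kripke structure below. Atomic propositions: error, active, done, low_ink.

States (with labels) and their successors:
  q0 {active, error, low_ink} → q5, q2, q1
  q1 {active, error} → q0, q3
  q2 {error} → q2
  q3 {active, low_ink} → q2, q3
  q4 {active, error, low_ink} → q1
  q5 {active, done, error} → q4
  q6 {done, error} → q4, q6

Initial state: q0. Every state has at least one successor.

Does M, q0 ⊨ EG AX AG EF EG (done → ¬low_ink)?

States satisfying AX AG EF EG (done → ¬low_ink): {q0, q1, q2, q3, q4, q5, q6}.
States satisfying EG AX AG EF EG (done → ¬low_ink): {q0, q1, q2, q3, q4, q5, q6}.
q0 ∈ Sat(EG AX AG EF EG (done → ¬low_ink)).

Yes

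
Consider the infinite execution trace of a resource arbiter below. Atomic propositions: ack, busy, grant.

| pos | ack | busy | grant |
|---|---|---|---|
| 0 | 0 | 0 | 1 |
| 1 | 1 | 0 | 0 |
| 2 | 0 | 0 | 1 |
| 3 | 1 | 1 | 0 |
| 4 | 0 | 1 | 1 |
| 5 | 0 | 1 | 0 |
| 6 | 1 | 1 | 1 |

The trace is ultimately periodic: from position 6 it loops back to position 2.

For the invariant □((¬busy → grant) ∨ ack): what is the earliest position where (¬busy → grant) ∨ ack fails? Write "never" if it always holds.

never

(¬busy → grant) ∨ ack holds at every position 0..6, and those are all the positions the trace ever visits, so the invariant □((¬busy → grant) ∨ ack) is never violated.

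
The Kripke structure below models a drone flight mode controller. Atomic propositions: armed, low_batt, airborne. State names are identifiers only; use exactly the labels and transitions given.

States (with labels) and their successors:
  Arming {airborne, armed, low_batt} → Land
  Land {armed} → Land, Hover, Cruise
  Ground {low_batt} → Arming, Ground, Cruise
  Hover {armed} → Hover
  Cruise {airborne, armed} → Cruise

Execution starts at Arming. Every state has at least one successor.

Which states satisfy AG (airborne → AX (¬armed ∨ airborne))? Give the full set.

{Land, Hover, Cruise}

States satisfying airborne → AX (¬armed ∨ airborne): {Land, Ground, Hover, Cruise}.
States satisfying AG (airborne → AX (¬armed ∨ airborne)): {Land, Hover, Cruise}.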